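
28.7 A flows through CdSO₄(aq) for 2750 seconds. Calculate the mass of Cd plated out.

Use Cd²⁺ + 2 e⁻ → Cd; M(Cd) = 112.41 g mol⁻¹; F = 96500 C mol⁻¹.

Q = I·t = 28.70 A × 2750.0 s = 78920 C.
n(e⁻) = Q/F = 78920 / 96500 = 0.8179 mol.
Cd²⁺ + 2 e⁻ → Cd, so n(Cd) = n(e⁻)/2 = 0.4089 mol.
m = n·M = 0.4089 × 112.41 = 46.0 g.

46.0 g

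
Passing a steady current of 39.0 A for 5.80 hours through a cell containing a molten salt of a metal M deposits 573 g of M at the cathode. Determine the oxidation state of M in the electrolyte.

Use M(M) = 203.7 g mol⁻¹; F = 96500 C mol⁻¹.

+3

Q = I·t = 39.00 A × 20880 s = 814300 C, so n(e⁻) = 814300/96500 = 8.439 mol.
n(M) deposited = 573 / 203.7 = 2.813 mol.
Electrons per atom = n(e⁻)/n(M) = 8.439 / 2.813 = 3.00 ≈ 3, so the ion is M³⁺.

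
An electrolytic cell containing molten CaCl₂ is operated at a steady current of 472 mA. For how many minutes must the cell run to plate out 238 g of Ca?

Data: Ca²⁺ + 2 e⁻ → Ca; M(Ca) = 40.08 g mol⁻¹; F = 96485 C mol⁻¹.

n(Ca) = m/M = 238 / 40.08 = 5.938 mol.
Each Ca atom requires 2 electrons, so n(e⁻) = 2 × 5.938 = 11.88 mol.
Q = n(e⁻)·F = 11.88 × 96485 = 1146000 C.
t = Q/I = 1146000 / 0.4720 A = 2428000 s = 40500 min.

40500 min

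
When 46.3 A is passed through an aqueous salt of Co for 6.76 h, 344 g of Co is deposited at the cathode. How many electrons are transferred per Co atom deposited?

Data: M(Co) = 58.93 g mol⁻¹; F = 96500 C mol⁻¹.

2

Q = I·t = 46.30 A × 24336 s = 1127000 C, so n(e⁻) = 1127000/96500 = 11.68 mol.
n(Co) deposited = 344 / 58.93 = 5.837 mol.
Electrons per atom = n(e⁻)/n(Co) = 11.68 / 5.837 = 2.00 ≈ 2, so the ion is Co²⁺.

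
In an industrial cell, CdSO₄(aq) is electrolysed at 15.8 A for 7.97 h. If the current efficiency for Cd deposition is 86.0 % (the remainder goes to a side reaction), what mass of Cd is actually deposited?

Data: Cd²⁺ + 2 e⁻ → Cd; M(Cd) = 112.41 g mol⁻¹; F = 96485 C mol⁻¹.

Q = I·t = 15.80 × 28692 = 453300 C.
n(e⁻) = 453300/96485 = 4.698 mol; theoretically n(Cd) = 4.698/2 = 2.349 mol, m_theo = 264.1 g.
At 86.0 % efficiency, m_actual = 0.860 × 264.1 = 227 g.

227 g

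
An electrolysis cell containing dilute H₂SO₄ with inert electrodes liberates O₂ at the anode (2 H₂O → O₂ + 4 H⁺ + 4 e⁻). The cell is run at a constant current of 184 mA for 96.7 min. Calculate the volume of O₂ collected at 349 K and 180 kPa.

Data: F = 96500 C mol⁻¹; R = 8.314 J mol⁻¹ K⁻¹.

0.0446 L

Q = I·t = 0.1840 A × 5802.0 s = 1068 C.
n(e⁻) = Q/F = 1068 / 96500 = 0.01106 mol.
4 electrons are transferred per O₂ molecule, so n(O₂) = 0.01106 / 4 = 0.002766 mol.
V = nRT/P = (0.002766 × 8.314 × 349) / (180 × 10³ Pa) = 4.46 × 10⁻⁵ m³ = 0.0446 L.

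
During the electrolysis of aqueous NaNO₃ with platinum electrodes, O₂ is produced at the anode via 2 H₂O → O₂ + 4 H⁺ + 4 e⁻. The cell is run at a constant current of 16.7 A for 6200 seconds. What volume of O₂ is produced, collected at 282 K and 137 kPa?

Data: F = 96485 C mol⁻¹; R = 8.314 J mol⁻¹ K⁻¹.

Q = I·t = 16.70 A × 6200.0 s = 103500 C.
n(e⁻) = Q/F = 103500 / 96485 = 1.073 mol.
4 electrons are transferred per O₂ molecule, so n(O₂) = 1.073 / 4 = 0.2683 mol.
V = nRT/P = (0.2683 × 8.314 × 282) / (137 × 10³ Pa) = 0.00459 m³ = 4.59 L.

4.59 L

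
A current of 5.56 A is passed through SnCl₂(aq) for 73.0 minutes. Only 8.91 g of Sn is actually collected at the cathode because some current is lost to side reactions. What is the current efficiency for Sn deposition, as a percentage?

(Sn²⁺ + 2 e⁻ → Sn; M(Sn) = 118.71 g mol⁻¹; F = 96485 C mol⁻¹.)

59.5 %

Q = I·t = 5.560 × 4380.0 = 24350 C; n(e⁻) = 24350/96485 = 0.2524 mol.
Theoretical n(Sn) = n(e⁻)/2 = 0.1262 mol, i.e. m_theo = 0.1262 × 118.71 = 14.98 g.
Efficiency = m_actual / m_theo = 8.91 / 14.98 = 59.5 %.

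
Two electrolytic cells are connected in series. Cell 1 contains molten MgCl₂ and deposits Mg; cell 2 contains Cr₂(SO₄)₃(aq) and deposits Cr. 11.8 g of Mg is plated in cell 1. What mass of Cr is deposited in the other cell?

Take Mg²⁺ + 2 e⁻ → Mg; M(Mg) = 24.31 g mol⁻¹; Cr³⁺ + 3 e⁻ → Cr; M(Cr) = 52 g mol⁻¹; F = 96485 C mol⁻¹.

16.8 g

n(Mg) = 11.8 / 24.31 = 0.4854 mol.
Since Mg²⁺ + 2 e⁻ → Mg, n(e⁻) passed = 2 × 0.4854 = 0.9708 mol.
Cells in series carry the same charge, so the same 0.9708 mol of electrons passes through cell 2.
Cr³⁺ + 3 e⁻ → Cr, so n(Cr) = 0.9708 / 3 = 0.3236 mol.
m(Cr) = 0.3236 × 52 = 16.8 g.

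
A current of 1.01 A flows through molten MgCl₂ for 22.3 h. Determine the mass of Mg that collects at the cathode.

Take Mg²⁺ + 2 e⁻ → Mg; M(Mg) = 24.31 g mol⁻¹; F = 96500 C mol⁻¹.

Q = I·t = 1.010 A × 80280 s = 81080 C.
n(e⁻) = Q/F = 81080 / 96500 = 0.8402 mol.
Mg²⁺ + 2 e⁻ → Mg, so n(Mg) = n(e⁻)/2 = 0.4201 mol.
m = n·M = 0.4201 × 24.31 = 10.2 g.

10.2 g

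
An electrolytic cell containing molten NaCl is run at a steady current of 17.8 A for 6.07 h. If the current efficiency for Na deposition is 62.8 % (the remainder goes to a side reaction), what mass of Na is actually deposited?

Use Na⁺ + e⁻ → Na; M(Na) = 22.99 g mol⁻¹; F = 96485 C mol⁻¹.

Q = I·t = 17.80 × 21852 = 389000 C.
n(e⁻) = 389000/96485 = 4.031 mol; theoretically n(Na) = 4.031/1 = 4.031 mol, m_theo = 92.68 g.
At 62.8 % efficiency, m_actual = 0.628 × 92.68 = 58.2 g.

58.2 g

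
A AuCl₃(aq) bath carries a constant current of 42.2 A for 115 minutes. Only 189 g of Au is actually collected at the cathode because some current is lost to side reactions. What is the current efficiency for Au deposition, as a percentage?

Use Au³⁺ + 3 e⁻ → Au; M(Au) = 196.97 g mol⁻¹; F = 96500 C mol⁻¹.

Q = I·t = 42.20 × 6900.0 = 291200 C; n(e⁻) = 291200/96500 = 3.017 mol.
Theoretical n(Au) = n(e⁻)/3 = 1.006 mol, i.e. m_theo = 1.006 × 196.97 = 198.1 g.
Efficiency = m_actual / m_theo = 189 / 198.1 = 95.4 %.

95.4 %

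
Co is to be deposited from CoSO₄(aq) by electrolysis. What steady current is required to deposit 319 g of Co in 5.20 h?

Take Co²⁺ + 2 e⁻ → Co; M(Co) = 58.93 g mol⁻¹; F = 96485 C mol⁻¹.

n(Co) = 319 / 58.93 = 5.413 mol.
n(e⁻) = 2 × 5.413 = 10.83 mol.
Q = n(e⁻)·F = 10.83 × 96485 = 1045000 C.
I = Q/t = 1045000 / 18720 s = 55.8 A.

55.8 A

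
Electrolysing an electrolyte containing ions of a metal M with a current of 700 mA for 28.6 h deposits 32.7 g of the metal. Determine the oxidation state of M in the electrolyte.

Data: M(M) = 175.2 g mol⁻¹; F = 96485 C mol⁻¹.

Q = I·t = 0.7000 A × 102960 s = 72070 C, so n(e⁻) = 72070/96485 = 0.7470 mol.
n(M) deposited = 32.7 / 175.2 = 0.1866 mol.
Electrons per atom = n(e⁻)/n(M) = 0.7470 / 0.1866 = 4.00 ≈ 4, so the ion is M⁴⁺.

+4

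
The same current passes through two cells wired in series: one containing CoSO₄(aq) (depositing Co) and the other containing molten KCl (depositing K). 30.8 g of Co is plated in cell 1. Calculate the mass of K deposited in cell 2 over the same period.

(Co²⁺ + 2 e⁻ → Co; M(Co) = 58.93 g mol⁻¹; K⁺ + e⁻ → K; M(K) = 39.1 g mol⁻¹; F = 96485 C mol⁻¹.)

40.9 g

n(Co) = 30.8 / 58.93 = 0.5227 mol.
Since Co²⁺ + 2 e⁻ → Co, n(e⁻) passed = 2 × 0.5227 = 1.045 mol.
Cells in series carry the same charge, so the same 1.045 mol of electrons passes through cell 2.
K⁺ + e⁻ → K, so n(K) = 1.045 / 1 = 1.045 mol.
m(K) = 1.045 × 39.1 = 40.9 g.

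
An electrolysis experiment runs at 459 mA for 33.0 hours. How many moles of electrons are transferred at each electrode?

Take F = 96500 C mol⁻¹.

Q = I·t = 0.4590 A × 118800 s = 54530 C.
n(e⁻) = Q/F = 54530 / 96500 = 0.565 mol.

0.565 mol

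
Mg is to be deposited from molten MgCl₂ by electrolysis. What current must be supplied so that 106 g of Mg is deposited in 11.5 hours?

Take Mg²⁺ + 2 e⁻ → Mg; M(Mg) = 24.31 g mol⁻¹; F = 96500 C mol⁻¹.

20.3 A

n(Mg) = 106 / 24.31 = 4.360 mol.
n(e⁻) = 2 × 4.360 = 8.721 mol.
Q = n(e⁻)·F = 8.721 × 96500 = 841500 C.
I = Q/t = 841500 / 41400 s = 20.3 A.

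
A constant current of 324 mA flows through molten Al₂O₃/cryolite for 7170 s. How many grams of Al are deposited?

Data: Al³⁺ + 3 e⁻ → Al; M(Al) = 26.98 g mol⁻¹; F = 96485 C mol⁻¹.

0.217 g

Q = I·t = 0.3240 A × 7170.0 s = 2323 C.
n(e⁻) = Q/F = 2323 / 96485 = 0.02408 mol.
Al³⁺ + 3 e⁻ → Al, so n(Al) = n(e⁻)/3 = 0.008026 mol.
m = n·M = 0.008026 × 26.98 = 0.217 g.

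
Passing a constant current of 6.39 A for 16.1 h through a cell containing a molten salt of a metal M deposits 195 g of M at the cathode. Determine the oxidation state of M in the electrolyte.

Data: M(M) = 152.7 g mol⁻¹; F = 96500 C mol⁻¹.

+3

Q = I·t = 6.390 A × 57960 s = 370400 C, so n(e⁻) = 370400/96500 = 3.838 mol.
n(M) deposited = 195 / 152.7 = 1.277 mol.
Electrons per atom = n(e⁻)/n(M) = 3.838 / 1.277 = 3.01 ≈ 3, so the ion is M³⁺.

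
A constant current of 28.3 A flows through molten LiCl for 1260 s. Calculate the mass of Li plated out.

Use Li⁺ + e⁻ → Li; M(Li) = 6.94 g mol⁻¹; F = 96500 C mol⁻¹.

Q = I·t = 28.30 A × 1260.0 s = 35660 C.
n(e⁻) = Q/F = 35660 / 96500 = 0.3695 mol.
Li⁺ + e⁻ → Li, so n(Li) = n(e⁻)/1 = 0.3695 mol.
m = n·M = 0.3695 × 6.94 = 2.56 g.

2.56 g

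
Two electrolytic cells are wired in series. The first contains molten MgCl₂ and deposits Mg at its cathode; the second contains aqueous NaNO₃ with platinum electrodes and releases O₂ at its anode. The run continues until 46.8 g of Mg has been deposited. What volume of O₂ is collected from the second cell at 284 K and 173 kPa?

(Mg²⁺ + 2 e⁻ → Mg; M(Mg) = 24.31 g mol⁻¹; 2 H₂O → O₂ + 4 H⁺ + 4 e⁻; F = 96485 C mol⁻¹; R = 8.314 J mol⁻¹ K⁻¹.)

13.1 L

n(Mg) = 46.8 / 24.31 = 1.925 mol, so n(e⁻) = 2 × 1.925 = 3.850 mol.
The cells are in series, so the same 3.850 mol of electrons passes through the second cell.
2 H₂O → O₂ + 4 H⁺ + 4 e⁻ — 4 mol e⁻ per mol O₂, so n(O₂) = 3.850/4 = 0.9626 mol.
V = nRT/P = (0.9626 × 8.314 × 284) / (173 × 10³) = 0.0131 m³ = 13.1 L.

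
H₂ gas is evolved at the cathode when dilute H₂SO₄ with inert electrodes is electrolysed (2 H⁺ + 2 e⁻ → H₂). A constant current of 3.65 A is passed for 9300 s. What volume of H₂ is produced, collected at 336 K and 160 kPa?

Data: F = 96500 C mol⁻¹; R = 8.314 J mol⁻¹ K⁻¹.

3.07 L

Q = I·t = 3.650 A × 9300.0 s = 33940 C.
n(e⁻) = Q/F = 33940 / 96500 = 0.3518 mol.
2 electrons are transferred per H₂ molecule, so n(H₂) = 0.3518 / 2 = 0.1759 mol.
V = nRT/P = (0.1759 × 8.314 × 336) / (160 × 10³ Pa) = 0.00307 m³ = 3.07 L.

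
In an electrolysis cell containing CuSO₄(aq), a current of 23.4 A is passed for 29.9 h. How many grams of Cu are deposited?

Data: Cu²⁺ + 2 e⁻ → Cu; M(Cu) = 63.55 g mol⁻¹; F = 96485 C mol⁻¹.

829 g

Q = I·t = 23.40 A × 107640 s = 2519000 C.
n(e⁻) = Q/F = 2519000 / 96485 = 26.11 mol.
Cu²⁺ + 2 e⁻ → Cu, so n(Cu) = n(e⁻)/2 = 13.05 mol.
m = n·M = 13.05 × 63.55 = 829 g.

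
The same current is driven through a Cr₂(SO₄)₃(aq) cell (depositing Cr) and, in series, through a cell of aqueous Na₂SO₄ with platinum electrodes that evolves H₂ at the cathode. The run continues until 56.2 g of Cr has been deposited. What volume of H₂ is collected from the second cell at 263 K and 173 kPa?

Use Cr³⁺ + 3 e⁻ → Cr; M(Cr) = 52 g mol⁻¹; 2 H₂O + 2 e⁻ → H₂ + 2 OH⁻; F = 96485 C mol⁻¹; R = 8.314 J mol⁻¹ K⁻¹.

n(Cr) = 56.2 / 52 = 1.081 mol, so n(e⁻) = 3 × 1.081 = 3.242 mol.
The cells are in series, so the same 3.242 mol of electrons passes through the second cell.
2 H₂O + 2 e⁻ → H₂ + 2 OH⁻ — 2 mol e⁻ per mol H₂, so n(H₂) = 3.242/2 = 1.621 mol.
V = nRT/P = (1.621 × 8.314 × 263) / (173 × 10³) = 0.0205 m³ = 20.5 L.

20.5 L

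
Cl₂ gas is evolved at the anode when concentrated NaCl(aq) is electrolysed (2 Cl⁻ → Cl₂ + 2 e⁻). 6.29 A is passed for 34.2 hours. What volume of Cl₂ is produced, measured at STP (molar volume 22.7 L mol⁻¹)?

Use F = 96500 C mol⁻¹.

91.1 L

Q = I·t = 6.290 A × 123120 s = 774400 C.
n(e⁻) = Q/F = 774400 / 96500 = 8.025 mol.
2 electrons are transferred per Cl₂ molecule, so n(Cl₂) = 8.025 / 2 = 4.013 mol.
V = n × V_m = 4.013 × 22.7 = 91.1 L.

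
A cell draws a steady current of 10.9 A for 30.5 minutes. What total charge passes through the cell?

19900 C

Q = I·t = 10.90 A × 1830.0 s = 19900 C.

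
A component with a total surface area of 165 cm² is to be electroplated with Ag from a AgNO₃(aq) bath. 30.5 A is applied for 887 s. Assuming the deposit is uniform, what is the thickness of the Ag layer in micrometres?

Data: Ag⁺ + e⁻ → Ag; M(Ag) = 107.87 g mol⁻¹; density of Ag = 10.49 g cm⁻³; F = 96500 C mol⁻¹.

Q = I·t = 30.50 × 887.00 = 27050 C; n(e⁻) = 0.2803 mol.
n(Ag) = n(e⁻)/1 = 0.2803 mol, so m = 0.2803 × 107.87 = 30.24 g.
Volume = m/ρ = 30.24 / 10.49 = 2.883 cm³.
Thickness = V/A = 2.883 / 165 = 0.0175 cm = 175 μm.

175 μm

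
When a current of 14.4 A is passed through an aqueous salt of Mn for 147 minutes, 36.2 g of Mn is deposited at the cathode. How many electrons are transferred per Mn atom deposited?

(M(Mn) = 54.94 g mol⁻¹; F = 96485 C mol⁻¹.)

Q = I·t = 14.40 A × 8820.0 s = 127000 C, so n(e⁻) = 127000/96485 = 1.316 mol.
n(Mn) deposited = 36.2 / 54.94 = 0.6589 mol.
Electrons per atom = n(e⁻)/n(Mn) = 1.316 / 0.6589 = 2.00 ≈ 2, so the ion is Mn²⁺.

2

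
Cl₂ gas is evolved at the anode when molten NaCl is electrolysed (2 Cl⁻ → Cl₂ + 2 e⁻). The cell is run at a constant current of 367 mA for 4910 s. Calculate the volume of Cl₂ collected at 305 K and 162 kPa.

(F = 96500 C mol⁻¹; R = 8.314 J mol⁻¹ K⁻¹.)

0.146 L

Q = I·t = 0.3670 A × 4910.0 s = 1802 C.
n(e⁻) = Q/F = 1802 / 96500 = 0.01867 mol.
2 electrons are transferred per Cl₂ molecule, so n(Cl₂) = 0.01867 / 2 = 0.009337 mol.
V = nRT/P = (0.009337 × 8.314 × 305) / (162 × 10³ Pa) = 1.46 × 10⁻⁴ m³ = 0.146 L.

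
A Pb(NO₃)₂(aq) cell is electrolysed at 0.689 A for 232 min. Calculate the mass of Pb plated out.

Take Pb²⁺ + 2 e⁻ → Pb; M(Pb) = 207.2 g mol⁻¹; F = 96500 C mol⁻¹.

Q = I·t = 0.6890 A × 13920 s = 9591 C.
n(e⁻) = Q/F = 9591 / 96500 = 0.09939 mol.
Pb²⁺ + 2 e⁻ → Pb, so n(Pb) = n(e⁻)/2 = 0.04969 mol.
m = n·M = 0.04969 × 207.2 = 10.3 g.

10.3 g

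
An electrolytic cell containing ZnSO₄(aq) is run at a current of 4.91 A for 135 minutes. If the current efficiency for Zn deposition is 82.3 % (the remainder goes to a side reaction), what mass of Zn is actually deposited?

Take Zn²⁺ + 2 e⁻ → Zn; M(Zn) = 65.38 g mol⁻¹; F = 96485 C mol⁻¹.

Q = I·t = 4.910 × 8100.0 = 39770 C.
n(e⁻) = 39770/96485 = 0.4122 mol; theoretically n(Zn) = 0.4122/2 = 0.2061 mol, m_theo = 13.47 g.
At 82.3 % efficiency, m_actual = 0.823 × 13.47 = 11.1 g.

11.1 g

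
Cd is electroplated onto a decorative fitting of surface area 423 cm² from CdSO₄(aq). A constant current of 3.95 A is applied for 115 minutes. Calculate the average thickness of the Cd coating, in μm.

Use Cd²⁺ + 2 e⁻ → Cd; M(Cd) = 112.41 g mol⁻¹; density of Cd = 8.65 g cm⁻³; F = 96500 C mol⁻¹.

Q = I·t = 3.950 × 6900.0 = 27260 C; n(e⁻) = 0.2824 mol.
n(Cd) = n(e⁻)/2 = 0.1412 mol, so m = 0.1412 × 112.41 = 15.87 g.
Volume = m/ρ = 15.87 / 8.65 = 1.835 cm³.
Thickness = V/A = 1.835 / 423 = 0.00434 cm = 43.4 μm.

43.4 μm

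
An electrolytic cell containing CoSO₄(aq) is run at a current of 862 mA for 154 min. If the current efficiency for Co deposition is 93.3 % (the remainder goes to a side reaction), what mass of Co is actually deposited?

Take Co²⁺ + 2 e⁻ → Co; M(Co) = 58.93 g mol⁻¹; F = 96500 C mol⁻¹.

Q = I·t = 0.8620 × 9240.0 = 7965 C.
n(e⁻) = 7965/96500 = 0.08254 mol; theoretically n(Co) = 0.08254/2 = 0.04127 mol, m_theo = 2.432 g.
At 93.3 % efficiency, m_actual = 0.933 × 2.432 = 2.27 g.

2.27 g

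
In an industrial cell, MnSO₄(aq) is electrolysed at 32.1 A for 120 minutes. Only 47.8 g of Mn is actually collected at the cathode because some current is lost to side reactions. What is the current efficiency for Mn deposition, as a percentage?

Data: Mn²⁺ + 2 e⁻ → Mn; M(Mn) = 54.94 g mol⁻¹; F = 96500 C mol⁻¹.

72.7 %

Q = I·t = 32.10 × 7200.0 = 231100 C; n(e⁻) = 231100/96500 = 2.395 mol.
Theoretical n(Mn) = n(e⁻)/2 = 1.198 mol, i.e. m_theo = 1.198 × 54.94 = 65.79 g.
Efficiency = m_actual / m_theo = 47.8 / 65.79 = 72.7 %.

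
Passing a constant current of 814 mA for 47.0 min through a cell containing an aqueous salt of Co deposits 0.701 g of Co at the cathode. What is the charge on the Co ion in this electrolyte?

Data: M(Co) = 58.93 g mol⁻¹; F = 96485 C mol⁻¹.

+2

Q = I·t = 0.8140 A × 2820.0 s = 2295 C, so n(e⁻) = 2295/96485 = 0.02379 mol.
n(Co) deposited = 0.701 / 58.93 = 0.01190 mol.
Electrons per atom = n(e⁻)/n(Co) = 0.02379 / 0.01190 = 2.00 ≈ 2, so the ion is Co²⁺.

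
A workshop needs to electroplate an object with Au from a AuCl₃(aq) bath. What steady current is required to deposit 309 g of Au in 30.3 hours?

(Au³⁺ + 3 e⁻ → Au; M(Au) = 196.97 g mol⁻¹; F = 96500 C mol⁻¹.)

4.16 A

n(Au) = 309 / 196.97 = 1.569 mol.
n(e⁻) = 3 × 1.569 = 4.706 mol.
Q = n(e⁻)·F = 4.706 × 96500 = 454200 C.
I = Q/t = 454200 / 109080 s = 4.16 A.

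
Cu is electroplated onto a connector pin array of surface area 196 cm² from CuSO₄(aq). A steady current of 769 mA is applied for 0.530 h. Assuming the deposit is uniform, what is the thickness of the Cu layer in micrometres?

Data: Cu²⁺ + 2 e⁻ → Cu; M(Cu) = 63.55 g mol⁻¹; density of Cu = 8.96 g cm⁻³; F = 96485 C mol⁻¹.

2.75 μm

Q = I·t = 0.7690 × 1908.0 = 1467 C; n(e⁻) = 0.01521 mol.
n(Cu) = n(e⁻)/2 = 0.007604 mol, so m = 0.007604 × 63.55 = 0.4832 g.
Volume = m/ρ = 0.4832 / 8.96 = 0.05393 cm³.
Thickness = V/A = 0.05393 / 196 = 2.75 × 10⁻⁴ cm = 2.75 μm.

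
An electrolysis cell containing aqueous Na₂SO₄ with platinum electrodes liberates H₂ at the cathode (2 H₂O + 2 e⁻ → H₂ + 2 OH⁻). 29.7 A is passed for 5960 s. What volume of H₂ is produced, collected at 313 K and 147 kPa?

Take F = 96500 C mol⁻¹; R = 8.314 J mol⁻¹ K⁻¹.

16.2 L

Q = I·t = 29.70 A × 5960.0 s = 177000 C.
n(e⁻) = Q/F = 177000 / 96500 = 1.834 mol.
2 electrons are transferred per H₂ molecule, so n(H₂) = 1.834 / 2 = 0.9172 mol.
V = nRT/P = (0.9172 × 8.314 × 313) / (147 × 10³ Pa) = 0.0162 m³ = 16.2 L.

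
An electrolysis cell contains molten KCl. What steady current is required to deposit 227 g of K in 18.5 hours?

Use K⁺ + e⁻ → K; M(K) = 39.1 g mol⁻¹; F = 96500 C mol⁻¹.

8.41 A

n(K) = 227 / 39.1 = 5.806 mol.
n(e⁻) = 1 × 5.806 = 5.806 mol.
Q = n(e⁻)·F = 5.806 × 96500 = 560200 C.
I = Q/t = 560200 / 66600 s = 8.41 A.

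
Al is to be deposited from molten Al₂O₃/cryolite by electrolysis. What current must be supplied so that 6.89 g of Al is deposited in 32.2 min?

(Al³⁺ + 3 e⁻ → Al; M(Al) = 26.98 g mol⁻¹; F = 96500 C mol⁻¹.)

n(Al) = 6.89 / 26.98 = 0.2554 mol.
n(e⁻) = 3 × 0.2554 = 0.7661 mol.
Q = n(e⁻)·F = 0.7661 × 96500 = 73930 C.
I = Q/t = 73930 / 1932.0 s = 38.3 A.

38.3 A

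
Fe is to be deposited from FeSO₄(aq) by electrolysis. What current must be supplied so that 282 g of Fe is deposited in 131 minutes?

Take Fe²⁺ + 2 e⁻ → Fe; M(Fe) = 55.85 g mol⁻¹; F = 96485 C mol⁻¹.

124 A

n(Fe) = 282 / 55.85 = 5.049 mol.
n(e⁻) = 2 × 5.049 = 10.10 mol.
Q = n(e⁻)·F = 10.10 × 96485 = 974400 C.
I = Q/t = 974400 / 7860.0 s = 124 A.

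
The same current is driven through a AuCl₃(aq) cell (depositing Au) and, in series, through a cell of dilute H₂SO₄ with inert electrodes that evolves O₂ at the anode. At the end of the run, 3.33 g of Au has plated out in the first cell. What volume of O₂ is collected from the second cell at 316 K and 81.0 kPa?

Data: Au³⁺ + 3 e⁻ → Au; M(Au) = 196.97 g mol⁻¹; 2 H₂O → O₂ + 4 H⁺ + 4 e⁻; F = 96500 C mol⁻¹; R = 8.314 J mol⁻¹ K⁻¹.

n(Au) = 3.33 / 196.97 = 0.01691 mol, so n(e⁻) = 3 × 0.01691 = 0.05072 mol.
The cells are in series, so the same 0.05072 mol of electrons passes through the second cell.
2 H₂O → O₂ + 4 H⁺ + 4 e⁻ — 4 mol e⁻ per mol O₂, so n(O₂) = 0.05072/4 = 0.01268 mol.
V = nRT/P = (0.01268 × 8.314 × 316) / (81.0 × 10³) = 4.11 × 10⁻⁴ m³ = 0.411 L.

0.411 L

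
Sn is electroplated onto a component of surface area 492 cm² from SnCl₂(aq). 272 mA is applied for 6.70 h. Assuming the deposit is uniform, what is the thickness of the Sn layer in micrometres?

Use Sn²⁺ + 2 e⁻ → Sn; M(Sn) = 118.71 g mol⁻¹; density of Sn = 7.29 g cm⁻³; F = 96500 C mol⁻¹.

Q = I·t = 0.2720 × 24120 = 6561 C; n(e⁻) = 0.06799 mol.
n(Sn) = n(e⁻)/2 = 0.03399 mol, so m = 0.03399 × 118.71 = 4.035 g.
Volume = m/ρ = 4.035 / 7.29 = 0.5535 cm³.
Thickness = V/A = 0.5535 / 492 = 0.00113 cm = 11.3 μm.

11.3 μm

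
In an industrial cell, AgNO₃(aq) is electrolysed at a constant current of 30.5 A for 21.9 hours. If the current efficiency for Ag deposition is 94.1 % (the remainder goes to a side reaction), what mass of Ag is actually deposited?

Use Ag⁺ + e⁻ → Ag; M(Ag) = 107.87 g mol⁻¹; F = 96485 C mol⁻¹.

Q = I·t = 30.50 × 78840 = 2405000 C.
n(e⁻) = 2405000/96485 = 24.92 mol; theoretically n(Ag) = 24.92/1 = 24.92 mol, m_theo = 2688 g.
At 94.1 % efficiency, m_actual = 0.941 × 2688 = 2530 g.

2530 g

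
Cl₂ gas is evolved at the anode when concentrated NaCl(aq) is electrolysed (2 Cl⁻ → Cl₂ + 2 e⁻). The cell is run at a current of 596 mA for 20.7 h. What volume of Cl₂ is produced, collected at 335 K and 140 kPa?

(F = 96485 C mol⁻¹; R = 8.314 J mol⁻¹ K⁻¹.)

4.58 L

Q = I·t = 0.5960 A × 74520 s = 44410 C.
n(e⁻) = Q/F = 44410 / 96485 = 0.4603 mol.
2 electrons are transferred per Cl₂ molecule, so n(Cl₂) = 0.4603 / 2 = 0.2302 mol.
V = nRT/P = (0.2302 × 8.314 × 335) / (140 × 10³ Pa) = 0.00458 m³ = 4.58 L.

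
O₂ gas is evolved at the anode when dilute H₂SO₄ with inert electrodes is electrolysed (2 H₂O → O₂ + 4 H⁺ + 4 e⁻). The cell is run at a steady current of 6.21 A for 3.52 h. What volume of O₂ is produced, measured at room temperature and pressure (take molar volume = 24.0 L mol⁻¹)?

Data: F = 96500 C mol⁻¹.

4.89 L

Q = I·t = 6.210 A × 12672 s = 78690 C.
n(e⁻) = Q/F = 78690 / 96500 = 0.8155 mol.
4 electrons are transferred per O₂ molecule, so n(O₂) = 0.8155 / 4 = 0.2039 mol.
V = n × V_m = 0.2039 × 24.0 = 4.89 L.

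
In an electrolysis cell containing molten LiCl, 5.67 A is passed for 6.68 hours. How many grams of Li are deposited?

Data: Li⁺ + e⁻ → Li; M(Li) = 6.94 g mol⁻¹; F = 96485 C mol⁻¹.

9.81 g

Q = I·t = 5.670 A × 24048 s = 136400 C.
n(e⁻) = Q/F = 136400 / 96485 = 1.413 mol.
Li⁺ + e⁻ → Li, so n(Li) = n(e⁻)/1 = 1.413 mol.
m = n·M = 1.413 × 6.94 = 9.81 g.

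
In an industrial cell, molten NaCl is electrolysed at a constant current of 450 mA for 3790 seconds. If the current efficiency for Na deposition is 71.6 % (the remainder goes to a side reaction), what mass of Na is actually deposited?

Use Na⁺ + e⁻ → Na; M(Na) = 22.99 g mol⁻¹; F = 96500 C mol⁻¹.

0.291 g

Q = I·t = 0.4500 × 3790.0 = 1706 C.
n(e⁻) = 1706/96500 = 0.01767 mol; theoretically n(Na) = 0.01767/1 = 0.01767 mol, m_theo = 0.4063 g.
At 71.6 % efficiency, m_actual = 0.716 × 0.4063 = 0.291 g.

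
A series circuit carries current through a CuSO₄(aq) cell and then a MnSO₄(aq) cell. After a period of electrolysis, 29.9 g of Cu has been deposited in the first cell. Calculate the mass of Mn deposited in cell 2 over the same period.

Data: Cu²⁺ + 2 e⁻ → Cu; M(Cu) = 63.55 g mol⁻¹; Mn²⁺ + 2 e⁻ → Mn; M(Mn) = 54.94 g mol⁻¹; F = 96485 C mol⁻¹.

25.8 g

n(Cu) = 29.9 / 63.55 = 0.4705 mol.
Since Cu²⁺ + 2 e⁻ → Cu, n(e⁻) passed = 2 × 0.4705 = 0.9410 mol.
Cells in series carry the same charge, so the same 0.9410 mol of electrons passes through cell 2.
Mn²⁺ + 2 e⁻ → Mn, so n(Mn) = 0.9410 / 2 = 0.4705 mol.
m(Mn) = 0.4705 × 54.94 = 25.8 g.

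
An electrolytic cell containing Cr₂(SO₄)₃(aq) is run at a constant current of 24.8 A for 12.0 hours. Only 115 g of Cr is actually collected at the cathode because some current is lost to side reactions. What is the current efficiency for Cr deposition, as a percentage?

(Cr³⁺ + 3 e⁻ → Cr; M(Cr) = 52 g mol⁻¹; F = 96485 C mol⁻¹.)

Q = I·t = 24.80 × 43200 = 1071000 C; n(e⁻) = 1071000/96485 = 11.10 mol.
Theoretical n(Cr) = n(e⁻)/3 = 3.701 mol, i.e. m_theo = 3.701 × 52 = 192.5 g.
Efficiency = m_actual / m_theo = 115 / 192.5 = 59.8 %.

59.8 %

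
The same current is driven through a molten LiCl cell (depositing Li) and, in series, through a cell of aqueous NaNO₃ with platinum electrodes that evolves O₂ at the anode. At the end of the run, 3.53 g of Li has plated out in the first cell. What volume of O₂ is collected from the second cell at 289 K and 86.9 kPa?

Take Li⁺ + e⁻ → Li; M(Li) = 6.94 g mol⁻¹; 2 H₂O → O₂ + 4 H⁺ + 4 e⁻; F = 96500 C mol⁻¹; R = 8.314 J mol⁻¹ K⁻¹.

3.52 L

n(Li) = 3.53 / 6.94 = 0.5086 mol, so n(e⁻) = 1 × 0.5086 = 0.5086 mol.
The cells are in series, so the same 0.5086 mol of electrons passes through the second cell.
2 H₂O → O₂ + 4 H⁺ + 4 e⁻ — 4 mol e⁻ per mol O₂, so n(O₂) = 0.5086/4 = 0.1272 mol.
V = nRT/P = (0.1272 × 8.314 × 289) / (86.9 × 10³) = 0.00352 m³ = 3.52 L.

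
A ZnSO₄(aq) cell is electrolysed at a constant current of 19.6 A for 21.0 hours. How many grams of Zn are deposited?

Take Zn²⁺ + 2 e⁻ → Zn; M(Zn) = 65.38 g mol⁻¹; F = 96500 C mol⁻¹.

502 g

Q = I·t = 19.60 A × 75600 s = 1482000 C.
n(e⁻) = Q/F = 1482000 / 96500 = 15.36 mol.
Zn²⁺ + 2 e⁻ → Zn, so n(Zn) = n(e⁻)/2 = 7.678 mol.
m = n·M = 7.678 × 65.38 = 502 g.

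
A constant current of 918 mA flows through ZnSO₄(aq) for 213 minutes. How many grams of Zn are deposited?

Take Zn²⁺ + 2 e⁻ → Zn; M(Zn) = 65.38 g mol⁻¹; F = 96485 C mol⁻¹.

Q = I·t = 0.9180 A × 12780 s = 11730 C.
n(e⁻) = Q/F = 11730 / 96485 = 0.1216 mol.
Zn²⁺ + 2 e⁻ → Zn, so n(Zn) = n(e⁻)/2 = 0.06080 mol.
m = n·M = 0.06080 × 65.38 = 3.97 g.

3.97 g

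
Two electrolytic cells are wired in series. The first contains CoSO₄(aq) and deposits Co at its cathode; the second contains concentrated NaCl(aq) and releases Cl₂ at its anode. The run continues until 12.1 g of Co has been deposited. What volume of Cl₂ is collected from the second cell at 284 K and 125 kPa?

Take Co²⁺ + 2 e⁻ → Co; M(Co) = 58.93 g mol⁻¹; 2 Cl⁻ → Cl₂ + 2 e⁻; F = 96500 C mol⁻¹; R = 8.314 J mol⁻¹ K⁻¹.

3.88 L

n(Co) = 12.1 / 58.93 = 0.2053 mol, so n(e⁻) = 2 × 0.2053 = 0.4107 mol.
The cells are in series, so the same 0.4107 mol of electrons passes through the second cell.
2 Cl⁻ → Cl₂ + 2 e⁻ — 2 mol e⁻ per mol Cl₂, so n(Cl₂) = 0.4107/2 = 0.2053 mol.
V = nRT/P = (0.2053 × 8.314 × 284) / (125 × 10³) = 0.00388 m³ = 3.88 L.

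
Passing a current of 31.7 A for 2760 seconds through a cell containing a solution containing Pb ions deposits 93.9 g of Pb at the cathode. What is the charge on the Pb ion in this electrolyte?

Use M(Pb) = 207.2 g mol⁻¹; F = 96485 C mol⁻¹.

Q = I·t = 31.70 A × 2760.0 s = 87490 C, so n(e⁻) = 87490/96485 = 0.9068 mol.
n(Pb) deposited = 93.9 / 207.2 = 0.4532 mol.
Electrons per atom = n(e⁻)/n(Pb) = 0.9068 / 0.4532 = 2.00 ≈ 2, so the ion is Pb²⁺.

+2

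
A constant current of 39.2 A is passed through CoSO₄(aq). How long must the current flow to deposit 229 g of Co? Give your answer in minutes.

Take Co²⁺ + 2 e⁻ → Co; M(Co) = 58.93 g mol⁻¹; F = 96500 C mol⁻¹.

n(Co) = m/M = 229 / 58.93 = 3.886 mol.
Each Co atom requires 2 electrons, so n(e⁻) = 2 × 3.886 = 7.772 mol.
Q = n(e⁻)·F = 7.772 × 96500 = 750000 C.
t = Q/I = 750000 / 39.20 A = 19130 s = 319 min.

319 min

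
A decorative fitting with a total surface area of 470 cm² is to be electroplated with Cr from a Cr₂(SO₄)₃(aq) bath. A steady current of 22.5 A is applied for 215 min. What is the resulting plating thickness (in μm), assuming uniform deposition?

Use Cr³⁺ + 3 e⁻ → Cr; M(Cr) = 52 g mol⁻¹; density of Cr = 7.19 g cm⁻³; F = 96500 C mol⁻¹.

Q = I·t = 22.50 × 12900 = 290200 C; n(e⁻) = 3.008 mol.
n(Cr) = n(e⁻)/3 = 1.003 mol, so m = 1.003 × 52 = 52.13 g.
Volume = m/ρ = 52.13 / 7.19 = 7.251 cm³.
Thickness = V/A = 7.251 / 470 = 0.0154 cm = 154 μm.

154 μm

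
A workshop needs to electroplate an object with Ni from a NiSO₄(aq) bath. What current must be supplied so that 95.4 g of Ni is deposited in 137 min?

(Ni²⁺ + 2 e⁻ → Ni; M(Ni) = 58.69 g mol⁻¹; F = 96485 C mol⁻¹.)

38.2 A

n(Ni) = 95.4 / 58.69 = 1.625 mol.
n(e⁻) = 2 × 1.625 = 3.251 mol.
Q = n(e⁻)·F = 3.251 × 96485 = 313700 C.
I = Q/t = 313700 / 8220.0 s = 38.2 A.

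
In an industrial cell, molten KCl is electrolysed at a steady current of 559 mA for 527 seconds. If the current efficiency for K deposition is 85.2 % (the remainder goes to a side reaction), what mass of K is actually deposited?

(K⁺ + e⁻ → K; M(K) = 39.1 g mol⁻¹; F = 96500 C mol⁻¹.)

0.102 g

Q = I·t = 0.5590 × 527.00 = 294.6 C.
n(e⁻) = 294.6/96500 = 0.003053 mol; theoretically n(K) = 0.003053/1 = 0.003053 mol, m_theo = 0.1194 g.
At 85.2 % efficiency, m_actual = 0.852 × 0.1194 = 0.102 g.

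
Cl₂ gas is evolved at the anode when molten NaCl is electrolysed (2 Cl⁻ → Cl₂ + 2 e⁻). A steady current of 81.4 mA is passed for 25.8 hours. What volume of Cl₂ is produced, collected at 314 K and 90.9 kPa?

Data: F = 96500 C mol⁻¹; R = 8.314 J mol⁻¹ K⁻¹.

1.13 L

Q = I·t = 0.08140 A × 92880 s = 7560 C.
n(e⁻) = Q/F = 7560 / 96500 = 0.07835 mol.
2 electrons are transferred per Cl₂ molecule, so n(Cl₂) = 0.07835 / 2 = 0.03917 mol.
V = nRT/P = (0.03917 × 8.314 × 314) / (90.9 × 10³ Pa) = 0.00113 m³ = 1.13 L.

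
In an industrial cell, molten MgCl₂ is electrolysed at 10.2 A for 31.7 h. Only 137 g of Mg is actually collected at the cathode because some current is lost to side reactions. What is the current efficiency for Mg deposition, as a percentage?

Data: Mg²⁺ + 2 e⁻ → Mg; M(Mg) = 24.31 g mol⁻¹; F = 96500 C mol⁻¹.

Q = I·t = 10.20 × 114120 = 1164000 C; n(e⁻) = 1164000/96500 = 12.06 mol.
Theoretical n(Mg) = n(e⁻)/2 = 6.031 mol, i.e. m_theo = 6.031 × 24.31 = 146.6 g.
Efficiency = m_actual / m_theo = 137 / 146.6 = 93.4 %.

93.4 %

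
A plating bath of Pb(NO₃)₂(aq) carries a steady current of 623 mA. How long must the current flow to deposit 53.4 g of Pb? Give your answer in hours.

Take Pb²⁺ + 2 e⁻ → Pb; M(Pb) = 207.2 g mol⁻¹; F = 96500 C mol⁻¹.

n(Pb) = m/M = 53.4 / 207.2 = 0.2577 mol.
Each Pb atom requires 2 electrons, so n(e⁻) = 2 × 0.2577 = 0.5154 mol.
Q = n(e⁻)·F = 0.5154 × 96500 = 49740 C.
t = Q/I = 49740 / 0.6230 A = 79840 s = 22.2 h.

22.2 h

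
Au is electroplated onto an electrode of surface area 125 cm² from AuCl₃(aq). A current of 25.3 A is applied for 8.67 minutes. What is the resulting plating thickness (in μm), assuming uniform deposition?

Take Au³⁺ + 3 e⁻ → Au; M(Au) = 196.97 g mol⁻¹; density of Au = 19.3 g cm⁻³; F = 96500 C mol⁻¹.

Q = I·t = 25.30 × 520.20 = 13160 C; n(e⁻) = 0.1364 mol.
n(Au) = n(e⁻)/3 = 0.04546 mol, so m = 0.04546 × 196.97 = 8.955 g.
Volume = m/ρ = 8.955 / 19.3 = 0.4640 cm³.
Thickness = V/A = 0.4640 / 125 = 0.00371 cm = 37.1 μm.

37.1 μm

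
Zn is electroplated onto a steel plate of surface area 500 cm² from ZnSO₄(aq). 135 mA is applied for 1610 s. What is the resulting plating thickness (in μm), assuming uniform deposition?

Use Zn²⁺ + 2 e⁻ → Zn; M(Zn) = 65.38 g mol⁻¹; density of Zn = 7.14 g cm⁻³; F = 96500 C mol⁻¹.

Q = I·t = 0.1350 × 1610.0 = 217.4 C; n(e⁻) = 0.002252 mol.
n(Zn) = n(e⁻)/2 = 0.001126 mol, so m = 0.001126 × 65.38 = 0.07363 g.
Volume = m/ρ = 0.07363 / 7.14 = 0.01031 cm³.
Thickness = V/A = 0.01031 / 500 = 2.06 × 10⁻⁵ cm = 0.206 μm.

0.206 μm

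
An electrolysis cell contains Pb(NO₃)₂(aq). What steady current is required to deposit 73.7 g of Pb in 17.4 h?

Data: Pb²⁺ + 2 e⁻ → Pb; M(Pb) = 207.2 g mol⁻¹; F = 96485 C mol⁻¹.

1.10 A

n(Pb) = 73.7 / 207.2 = 0.3557 mol.
n(e⁻) = 2 × 0.3557 = 0.7114 mol.
Q = n(e⁻)·F = 0.7114 × 96485 = 68640 C.
I = Q/t = 68640 / 62640 s = 1.10 A.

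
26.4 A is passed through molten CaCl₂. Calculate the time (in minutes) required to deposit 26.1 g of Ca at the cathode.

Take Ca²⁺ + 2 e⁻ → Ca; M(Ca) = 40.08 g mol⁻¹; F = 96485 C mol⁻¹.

n(Ca) = m/M = 26.1 / 40.08 = 0.6512 mol.
Each Ca atom requires 2 electrons, so n(e⁻) = 2 × 0.6512 = 1.302 mol.
Q = n(e⁻)·F = 1.302 × 96485 = 125700 C.
t = Q/I = 125700 / 26.40 A = 4760 s = 79.3 min.

79.3 min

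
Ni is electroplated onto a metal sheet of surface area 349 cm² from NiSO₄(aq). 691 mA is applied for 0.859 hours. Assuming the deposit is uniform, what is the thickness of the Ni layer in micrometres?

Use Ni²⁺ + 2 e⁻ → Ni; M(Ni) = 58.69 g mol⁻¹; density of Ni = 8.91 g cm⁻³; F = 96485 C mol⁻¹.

2.09 μm

Q = I·t = 0.6910 × 3092.4 = 2137 C; n(e⁻) = 0.02215 mol.
n(Ni) = n(e⁻)/2 = 0.01107 mol, so m = 0.01107 × 58.69 = 0.6499 g.
Volume = m/ρ = 0.6499 / 8.91 = 0.07294 cm³.
Thickness = V/A = 0.07294 / 349 = 2.09 × 10⁻⁴ cm = 2.09 μm.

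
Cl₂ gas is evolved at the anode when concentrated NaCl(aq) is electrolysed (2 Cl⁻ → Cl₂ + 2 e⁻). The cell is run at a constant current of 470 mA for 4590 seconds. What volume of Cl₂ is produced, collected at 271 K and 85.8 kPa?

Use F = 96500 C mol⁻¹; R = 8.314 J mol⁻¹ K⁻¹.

0.294 L

Q = I·t = 0.4700 A × 4590.0 s = 2157 C.
n(e⁻) = Q/F = 2157 / 96500 = 0.02236 mol.
2 electrons are transferred per Cl₂ molecule, so n(Cl₂) = 0.02236 / 2 = 0.01118 mol.
V = nRT/P = (0.01118 × 8.314 × 271) / (85.8 × 10³ Pa) = 2.94 × 10⁻⁴ m³ = 0.294 L.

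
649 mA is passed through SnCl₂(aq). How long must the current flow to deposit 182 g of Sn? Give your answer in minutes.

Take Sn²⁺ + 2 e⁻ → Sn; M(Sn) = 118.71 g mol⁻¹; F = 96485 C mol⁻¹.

n(Sn) = m/M = 182 / 118.71 = 1.533 mol.
Each Sn atom requires 2 electrons, so n(e⁻) = 2 × 1.533 = 3.066 mol.
Q = n(e⁻)·F = 3.066 × 96485 = 295900 C.
t = Q/I = 295900 / 0.6490 A = 455900 s = 7600 min.

7600 min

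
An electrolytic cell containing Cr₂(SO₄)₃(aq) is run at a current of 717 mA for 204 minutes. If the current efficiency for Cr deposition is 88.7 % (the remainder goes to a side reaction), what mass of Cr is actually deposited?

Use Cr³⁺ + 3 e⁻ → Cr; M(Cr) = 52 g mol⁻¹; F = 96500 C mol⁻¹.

1.40 g

Q = I·t = 0.7170 × 12240 = 8776 C.
n(e⁻) = 8776/96500 = 0.09094 mol; theoretically n(Cr) = 0.09094/3 = 0.03031 mol, m_theo = 1.576 g.
At 88.7 % efficiency, m_actual = 0.887 × 1.576 = 1.40 g.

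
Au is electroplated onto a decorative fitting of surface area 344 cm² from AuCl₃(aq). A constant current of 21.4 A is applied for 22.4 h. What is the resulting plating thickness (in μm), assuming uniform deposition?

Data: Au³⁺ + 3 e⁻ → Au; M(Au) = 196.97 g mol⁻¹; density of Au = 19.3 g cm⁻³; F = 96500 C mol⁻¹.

Q = I·t = 21.40 × 80640 = 1726000 C; n(e⁻) = 17.88 mol.
n(Au) = n(e⁻)/3 = 5.961 mol, so m = 5.961 × 196.97 = 1174 g.
Volume = m/ρ = 1174 / 19.3 = 60.84 cm³.
Thickness = V/A = 60.84 / 344 = 0.177 cm = 1770 μm.

1770 μm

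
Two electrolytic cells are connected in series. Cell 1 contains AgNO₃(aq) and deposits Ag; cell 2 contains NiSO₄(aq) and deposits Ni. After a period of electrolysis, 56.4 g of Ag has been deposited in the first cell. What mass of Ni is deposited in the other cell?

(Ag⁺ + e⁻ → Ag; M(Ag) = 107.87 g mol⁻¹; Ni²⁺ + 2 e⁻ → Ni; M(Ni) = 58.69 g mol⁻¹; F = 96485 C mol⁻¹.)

n(Ag) = 56.4 / 107.87 = 0.5229 mol.
Since Ag⁺ + e⁻ → Ag, n(e⁻) passed = 1 × 0.5229 = 0.5229 mol.
Cells in series carry the same charge, so the same 0.5229 mol of electrons passes through cell 2.
Ni²⁺ + 2 e⁻ → Ni, so n(Ni) = 0.5229 / 2 = 0.2614 mol.
m(Ni) = 0.2614 × 58.69 = 15.3 g.

15.3 g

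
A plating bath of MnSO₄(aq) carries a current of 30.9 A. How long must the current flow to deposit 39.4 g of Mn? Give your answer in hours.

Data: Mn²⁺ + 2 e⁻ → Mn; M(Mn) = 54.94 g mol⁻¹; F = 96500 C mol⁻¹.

1.24 h

n(Mn) = m/M = 39.4 / 54.94 = 0.7171 mol.
Each Mn atom requires 2 electrons, so n(e⁻) = 2 × 0.7171 = 1.434 mol.
Q = n(e⁻)·F = 1.434 × 96500 = 138400 C.
t = Q/I = 138400 / 30.90 A = 4479 s = 1.24 h.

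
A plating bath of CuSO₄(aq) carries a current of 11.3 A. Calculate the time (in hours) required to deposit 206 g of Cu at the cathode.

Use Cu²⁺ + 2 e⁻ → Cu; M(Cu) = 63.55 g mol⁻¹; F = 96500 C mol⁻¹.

15.4 h

n(Cu) = m/M = 206 / 63.55 = 3.242 mol.
Each Cu atom requires 2 electrons, so n(e⁻) = 2 × 3.242 = 6.483 mol.
Q = n(e⁻)·F = 6.483 × 96500 = 625600 C.
t = Q/I = 625600 / 11.30 A = 55360 s = 15.4 h.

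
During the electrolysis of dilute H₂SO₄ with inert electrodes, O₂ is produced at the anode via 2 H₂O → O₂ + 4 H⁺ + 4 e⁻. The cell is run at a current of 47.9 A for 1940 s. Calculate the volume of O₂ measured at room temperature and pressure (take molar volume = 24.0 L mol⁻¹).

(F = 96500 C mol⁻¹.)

5.78 L

Q = I·t = 47.90 A × 1940.0 s = 92930 C.
n(e⁻) = Q/F = 92930 / 96500 = 0.9630 mol.
4 electrons are transferred per O₂ molecule, so n(O₂) = 0.9630 / 4 = 0.2407 mol.
V = n × V_m = 0.2407 × 24.0 = 5.78 L.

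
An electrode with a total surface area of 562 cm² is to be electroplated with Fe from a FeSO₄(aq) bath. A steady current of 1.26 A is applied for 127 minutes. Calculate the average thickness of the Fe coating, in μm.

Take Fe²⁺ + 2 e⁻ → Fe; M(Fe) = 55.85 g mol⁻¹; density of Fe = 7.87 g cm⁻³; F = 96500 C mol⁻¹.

Q = I·t = 1.260 × 7620.0 = 9601 C; n(e⁻) = 0.09949 mol.
n(Fe) = n(e⁻)/2 = 0.04975 mol, so m = 0.04975 × 55.85 = 2.778 g.
Volume = m/ρ = 2.778 / 7.87 = 0.3530 cm³.
Thickness = V/A = 0.3530 / 562 = 6.28 × 10⁻⁴ cm = 6.28 μm.

6.28 μm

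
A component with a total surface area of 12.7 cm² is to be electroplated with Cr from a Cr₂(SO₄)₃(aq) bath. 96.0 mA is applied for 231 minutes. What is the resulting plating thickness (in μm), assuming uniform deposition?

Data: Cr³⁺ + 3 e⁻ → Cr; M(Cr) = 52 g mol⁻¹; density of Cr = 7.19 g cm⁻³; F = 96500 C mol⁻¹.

Q = I·t = 0.09600 × 13860 = 1331 C; n(e⁻) = 0.01379 mol.
n(Cr) = n(e⁻)/3 = 0.004596 mol, so m = 0.004596 × 52 = 0.2390 g.
Volume = m/ρ = 0.2390 / 7.19 = 0.03324 cm³.
Thickness = V/A = 0.03324 / 12.7 = 0.00262 cm = 26.2 μm.

26.2 μm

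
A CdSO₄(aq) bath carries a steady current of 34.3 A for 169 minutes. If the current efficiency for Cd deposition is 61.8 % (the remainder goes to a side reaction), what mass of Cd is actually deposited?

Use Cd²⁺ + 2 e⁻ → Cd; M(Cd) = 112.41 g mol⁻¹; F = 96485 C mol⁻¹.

125 g

Q = I·t = 34.30 × 10140 = 347800 C.
n(e⁻) = 347800/96485 = 3.605 mol; theoretically n(Cd) = 3.605/2 = 1.802 mol, m_theo = 202.6 g.
At 61.8 % efficiency, m_actual = 0.618 × 202.6 = 125 g.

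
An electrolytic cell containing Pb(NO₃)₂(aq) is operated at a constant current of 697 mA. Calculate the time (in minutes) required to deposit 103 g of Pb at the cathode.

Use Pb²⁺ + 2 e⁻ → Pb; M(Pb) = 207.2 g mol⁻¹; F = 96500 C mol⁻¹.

n(Pb) = m/M = 103 / 207.2 = 0.4971 mol.
Each Pb atom requires 2 electrons, so n(e⁻) = 2 × 0.4971 = 0.9942 mol.
Q = n(e⁻)·F = 0.9942 × 96500 = 95940 C.
t = Q/I = 95940 / 0.6970 A = 137600 s = 2290 min.

2290 min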